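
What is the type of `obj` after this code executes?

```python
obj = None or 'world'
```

'or' with None returns the other value ('world', str)

str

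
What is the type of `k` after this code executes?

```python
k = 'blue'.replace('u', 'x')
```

str.replace() returns str

str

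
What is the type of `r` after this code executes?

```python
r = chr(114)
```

chr() returns str (single character)

str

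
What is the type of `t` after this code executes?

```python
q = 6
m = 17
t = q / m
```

int / int always returns float in Python 3 (6 / 17 = 0.352941)

float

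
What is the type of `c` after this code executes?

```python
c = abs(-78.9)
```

abs() of float returns float

float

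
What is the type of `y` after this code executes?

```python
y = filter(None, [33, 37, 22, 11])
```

filter() returns a filter iterator object

filter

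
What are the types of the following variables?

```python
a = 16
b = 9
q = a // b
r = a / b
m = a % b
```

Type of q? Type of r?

int // int returns int; int / int returns float

int, float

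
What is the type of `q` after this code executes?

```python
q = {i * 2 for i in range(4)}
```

A set comprehension {expr for x in iterable} produces a set

set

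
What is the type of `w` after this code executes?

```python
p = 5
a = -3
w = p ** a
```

int ** negative int returns float

float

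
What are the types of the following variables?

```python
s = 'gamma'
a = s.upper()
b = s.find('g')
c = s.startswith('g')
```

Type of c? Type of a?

str.startswith() returns bool; str.upper() returns str

bool, str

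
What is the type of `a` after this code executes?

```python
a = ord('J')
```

ord() returns int (Unicode code point)

int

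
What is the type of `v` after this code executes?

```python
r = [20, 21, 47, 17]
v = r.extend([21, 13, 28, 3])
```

list.extend() returns None

NoneType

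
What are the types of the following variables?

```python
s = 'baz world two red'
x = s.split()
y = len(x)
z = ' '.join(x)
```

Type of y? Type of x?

len() returns int; str.split() returns list

int, list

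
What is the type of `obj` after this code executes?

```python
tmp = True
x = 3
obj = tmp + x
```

bool + int returns int (True is 1, so 1 + 3 = 4)

int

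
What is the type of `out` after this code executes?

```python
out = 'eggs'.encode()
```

str.encode() returns bytes

bytes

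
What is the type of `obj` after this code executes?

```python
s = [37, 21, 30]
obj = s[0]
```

Indexing a list of ints returns int (s[0] = 37)

int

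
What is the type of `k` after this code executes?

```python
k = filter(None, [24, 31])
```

filter() returns a filter iterator object

filter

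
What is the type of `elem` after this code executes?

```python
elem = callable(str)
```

callable() returns bool

bool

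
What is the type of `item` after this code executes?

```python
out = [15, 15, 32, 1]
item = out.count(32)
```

list.count() returns int

int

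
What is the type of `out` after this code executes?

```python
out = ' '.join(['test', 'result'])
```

str.join() returns str

str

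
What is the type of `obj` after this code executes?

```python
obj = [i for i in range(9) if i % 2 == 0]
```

A list comprehension [...] produces a list

list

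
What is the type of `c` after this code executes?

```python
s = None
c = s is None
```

'is' comparison returns bool

bool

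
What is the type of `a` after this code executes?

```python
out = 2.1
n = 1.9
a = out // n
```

float // float returns float (floor division preserves float type)

float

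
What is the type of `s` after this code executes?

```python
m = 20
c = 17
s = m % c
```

int % int returns int (20 % 17 = 3)

int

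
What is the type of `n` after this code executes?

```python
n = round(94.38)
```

round() with no ndigits arg returns int

int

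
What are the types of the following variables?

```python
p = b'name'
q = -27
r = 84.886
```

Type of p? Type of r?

p is bytes; r is float

bytes, float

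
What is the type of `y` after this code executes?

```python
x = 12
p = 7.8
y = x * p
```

int * float returns float (12 * 7.8 = 93.6)

float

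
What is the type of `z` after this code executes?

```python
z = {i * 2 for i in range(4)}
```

A set comprehension {expr for x in iterable} produces a set

set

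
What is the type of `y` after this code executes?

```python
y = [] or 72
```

'or' returns first truthy value (72, which is int)

int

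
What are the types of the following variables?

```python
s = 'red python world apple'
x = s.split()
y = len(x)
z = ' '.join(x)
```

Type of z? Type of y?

str.join() returns str; len() returns int

str, int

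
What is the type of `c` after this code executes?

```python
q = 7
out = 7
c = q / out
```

int / int always returns float in Python 3 (7 / 7 = 1)

float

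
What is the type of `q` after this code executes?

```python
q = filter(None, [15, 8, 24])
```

filter() returns a filter iterator object

filter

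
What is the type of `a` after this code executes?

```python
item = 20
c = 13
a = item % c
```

int % int returns int (20 % 13 = 7)

int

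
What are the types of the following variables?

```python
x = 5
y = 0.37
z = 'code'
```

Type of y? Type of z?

y is float; z is str

float, str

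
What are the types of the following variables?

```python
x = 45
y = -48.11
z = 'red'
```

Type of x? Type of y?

x is int; y is float

int, float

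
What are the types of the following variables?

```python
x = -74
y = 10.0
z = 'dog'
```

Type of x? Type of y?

x is int; y is float

int, float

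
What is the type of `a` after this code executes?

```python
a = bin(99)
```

bin() returns str representation

str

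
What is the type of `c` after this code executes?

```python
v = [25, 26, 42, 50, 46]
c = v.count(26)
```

list.count() returns int

int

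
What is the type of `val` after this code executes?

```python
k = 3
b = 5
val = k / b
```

int / int always returns float in Python 3 (3 / 5 = 0.6)

float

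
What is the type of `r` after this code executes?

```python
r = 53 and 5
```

'and' returns the last value when all truthy (5, which is int)

int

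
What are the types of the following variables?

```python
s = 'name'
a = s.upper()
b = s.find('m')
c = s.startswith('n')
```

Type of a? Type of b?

str.upper() returns str; str.find() returns int

str, int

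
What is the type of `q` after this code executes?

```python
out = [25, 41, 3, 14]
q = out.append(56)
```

list.append() returns None (mutates in place)

NoneType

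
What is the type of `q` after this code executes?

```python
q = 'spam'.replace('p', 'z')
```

str.replace() returns str

str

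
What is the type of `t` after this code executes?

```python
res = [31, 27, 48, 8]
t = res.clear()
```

list.clear() returns None

NoneType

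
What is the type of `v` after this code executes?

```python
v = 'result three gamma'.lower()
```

str.lower() returns str

str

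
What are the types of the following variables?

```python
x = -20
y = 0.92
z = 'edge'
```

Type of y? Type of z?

y is float; z is str

float, str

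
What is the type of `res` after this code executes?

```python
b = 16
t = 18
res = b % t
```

int % int returns int (16 % 18 = 16)

int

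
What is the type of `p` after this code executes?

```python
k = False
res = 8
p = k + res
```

bool + int returns int (False is 0, so 0 + 8 = 8)

int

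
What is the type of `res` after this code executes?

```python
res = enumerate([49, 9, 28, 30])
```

enumerate() returns an enumerate iterator object

enumerate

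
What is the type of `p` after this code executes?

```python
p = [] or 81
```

'or' returns first truthy value (81, which is int)

int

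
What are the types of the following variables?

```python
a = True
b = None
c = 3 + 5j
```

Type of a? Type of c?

a is bool; c is complex

bool, complex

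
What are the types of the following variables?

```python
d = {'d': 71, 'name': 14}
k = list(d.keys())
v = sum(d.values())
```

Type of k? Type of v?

list(...) returns list; sum of int values returns int

list, int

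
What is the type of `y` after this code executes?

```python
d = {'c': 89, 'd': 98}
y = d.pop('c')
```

dict.pop() returns the value (int)

int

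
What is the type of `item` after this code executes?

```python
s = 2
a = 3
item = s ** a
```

int ** positive int returns int (2 ** 3 = 8)

int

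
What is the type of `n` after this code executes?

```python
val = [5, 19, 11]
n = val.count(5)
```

list.count() returns int

int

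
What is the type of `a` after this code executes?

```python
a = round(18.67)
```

round() with no ndigits arg returns int

int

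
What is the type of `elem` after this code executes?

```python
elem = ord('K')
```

ord() returns int (Unicode code point)

int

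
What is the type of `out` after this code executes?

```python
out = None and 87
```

'and' returns first falsy value (None)

NoneType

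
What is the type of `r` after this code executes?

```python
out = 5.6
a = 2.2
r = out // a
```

float // float returns float (floor division preserves float type)

float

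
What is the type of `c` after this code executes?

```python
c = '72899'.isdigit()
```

str.isdigit() returns bool

bool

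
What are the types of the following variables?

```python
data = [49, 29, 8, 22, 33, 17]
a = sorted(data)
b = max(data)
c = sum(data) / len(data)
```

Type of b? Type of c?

max of ints returns int; int / int returns float

int, float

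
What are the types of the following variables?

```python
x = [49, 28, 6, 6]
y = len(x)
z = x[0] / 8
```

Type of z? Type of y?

int / int returns float; len() returns int

float, int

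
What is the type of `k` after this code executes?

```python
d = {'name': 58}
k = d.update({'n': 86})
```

dict.update() returns None

NoneType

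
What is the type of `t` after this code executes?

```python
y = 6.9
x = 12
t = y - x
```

float - int returns float (6.9 - 12 = -5.1)

float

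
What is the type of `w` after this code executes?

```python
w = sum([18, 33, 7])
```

sum() of ints returns int

int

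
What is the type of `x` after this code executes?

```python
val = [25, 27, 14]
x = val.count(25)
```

list.count() returns int

int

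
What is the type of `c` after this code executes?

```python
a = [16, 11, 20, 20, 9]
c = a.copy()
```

list.copy() returns list

list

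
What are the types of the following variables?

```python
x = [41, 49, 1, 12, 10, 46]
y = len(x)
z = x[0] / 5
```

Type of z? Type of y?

int / int returns float; len() returns int

float, int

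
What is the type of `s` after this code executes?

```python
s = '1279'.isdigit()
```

str.isdigit() returns bool

bool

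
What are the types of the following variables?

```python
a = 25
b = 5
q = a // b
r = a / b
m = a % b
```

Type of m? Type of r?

int % int returns int; int / int returns float

int, float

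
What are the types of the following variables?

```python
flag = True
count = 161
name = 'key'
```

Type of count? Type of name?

count is int; name is str

int, str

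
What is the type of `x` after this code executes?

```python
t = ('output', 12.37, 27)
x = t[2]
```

Index 2 of tuple is 27 which is int

int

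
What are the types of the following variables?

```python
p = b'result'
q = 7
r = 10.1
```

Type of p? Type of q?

p is bytes; q is int

bytes, int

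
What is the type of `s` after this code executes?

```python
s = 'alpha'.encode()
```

str.encode() returns bytes

bytes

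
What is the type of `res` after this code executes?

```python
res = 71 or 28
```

'or' returns the first truthy value (71, which is int)

int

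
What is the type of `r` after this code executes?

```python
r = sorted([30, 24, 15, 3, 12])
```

sorted() always returns list

list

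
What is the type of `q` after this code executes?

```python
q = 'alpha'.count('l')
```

str.count() returns int

int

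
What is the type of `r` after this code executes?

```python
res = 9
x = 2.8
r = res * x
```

int * float returns float (9 * 2.8 = 25.2)

float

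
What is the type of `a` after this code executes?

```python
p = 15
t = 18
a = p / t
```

int / int always returns float in Python 3 (15 / 18 = 0.833333)

float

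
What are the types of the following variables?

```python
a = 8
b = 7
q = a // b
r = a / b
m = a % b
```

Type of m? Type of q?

int % int returns int; int // int returns int

int, int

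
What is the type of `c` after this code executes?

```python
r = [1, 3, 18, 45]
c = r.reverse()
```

list.reverse() returns None

NoneType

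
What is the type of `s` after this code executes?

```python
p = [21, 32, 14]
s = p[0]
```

Indexing a list of ints returns int (p[0] = 21)

int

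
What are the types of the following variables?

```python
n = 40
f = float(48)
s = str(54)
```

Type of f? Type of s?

f is float; s is str

float, str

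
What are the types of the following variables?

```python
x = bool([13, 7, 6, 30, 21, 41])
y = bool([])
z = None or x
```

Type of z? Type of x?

None or <bool> returns the bool; bool() returns bool

bool, bool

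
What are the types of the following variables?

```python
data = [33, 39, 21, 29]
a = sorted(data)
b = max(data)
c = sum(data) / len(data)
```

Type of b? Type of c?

max of ints returns int; int / int returns float

int, float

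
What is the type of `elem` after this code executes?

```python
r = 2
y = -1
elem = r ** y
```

int ** negative int returns float

float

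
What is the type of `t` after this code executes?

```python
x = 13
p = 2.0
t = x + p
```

int + float returns float (13 + 2.0 = 15.0)

float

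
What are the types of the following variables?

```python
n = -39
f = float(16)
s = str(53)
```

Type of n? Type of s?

n is int; s is str

int, str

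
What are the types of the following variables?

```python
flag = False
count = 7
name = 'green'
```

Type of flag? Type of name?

flag is bool; name is str

bool, str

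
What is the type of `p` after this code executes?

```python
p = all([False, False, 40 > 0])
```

all() returns bool

bool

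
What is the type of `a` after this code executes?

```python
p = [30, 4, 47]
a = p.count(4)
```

list.count() returns int

int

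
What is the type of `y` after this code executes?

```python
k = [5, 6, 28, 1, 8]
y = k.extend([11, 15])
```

list.extend() returns None

NoneType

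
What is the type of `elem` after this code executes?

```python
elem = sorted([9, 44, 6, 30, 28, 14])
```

sorted() always returns list

list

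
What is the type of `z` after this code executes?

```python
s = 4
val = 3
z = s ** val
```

int ** positive int returns int (4 ** 3 = 64)

int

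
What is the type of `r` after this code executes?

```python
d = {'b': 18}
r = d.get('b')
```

dict.get() returns the value (int) when key is found

int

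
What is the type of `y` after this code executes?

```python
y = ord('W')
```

ord() returns int (Unicode code point)

int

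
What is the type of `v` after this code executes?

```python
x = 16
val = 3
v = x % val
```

int % int returns int (16 % 3 = 1)

int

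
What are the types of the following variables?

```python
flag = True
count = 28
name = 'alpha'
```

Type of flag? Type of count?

flag is bool; count is int

bool, int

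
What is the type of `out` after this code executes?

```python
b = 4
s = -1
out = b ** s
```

int ** negative int returns float

float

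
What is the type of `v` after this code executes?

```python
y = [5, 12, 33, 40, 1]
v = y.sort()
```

list.sort() returns None (sorts in place)

NoneType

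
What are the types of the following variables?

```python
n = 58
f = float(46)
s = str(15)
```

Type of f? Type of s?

f is float; s is str

float, str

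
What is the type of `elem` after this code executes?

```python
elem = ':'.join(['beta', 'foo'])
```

str.join() returns str

str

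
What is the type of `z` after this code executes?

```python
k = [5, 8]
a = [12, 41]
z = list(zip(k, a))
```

list(zip(...)) returns a list of tuples

list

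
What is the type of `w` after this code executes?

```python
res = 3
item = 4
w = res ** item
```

int ** positive int returns int (3 ** 4 = 81)

int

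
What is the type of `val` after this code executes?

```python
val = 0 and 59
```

'and' returns the first falsy value (0, which is int)

int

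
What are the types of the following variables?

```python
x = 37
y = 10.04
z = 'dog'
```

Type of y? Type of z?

y is float; z is str

float, str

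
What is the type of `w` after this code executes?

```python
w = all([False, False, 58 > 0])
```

all() returns bool

bool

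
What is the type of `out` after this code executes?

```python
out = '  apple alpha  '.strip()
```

str.strip() returns str

str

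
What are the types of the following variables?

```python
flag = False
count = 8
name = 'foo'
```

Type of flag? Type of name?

flag is bool; name is str

bool, str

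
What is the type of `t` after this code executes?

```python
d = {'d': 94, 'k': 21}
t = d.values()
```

.values() returns a dict_values view object

dict_values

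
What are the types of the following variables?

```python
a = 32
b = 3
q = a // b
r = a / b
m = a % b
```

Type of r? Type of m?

int / int returns float; int % int returns int

float, int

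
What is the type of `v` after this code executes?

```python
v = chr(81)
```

chr() returns str (single character)

str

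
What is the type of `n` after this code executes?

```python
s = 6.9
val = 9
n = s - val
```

float - int returns float (6.9 - 9 = -2.1)

float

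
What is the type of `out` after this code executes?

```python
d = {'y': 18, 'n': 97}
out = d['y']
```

Accessing dict[str, int] with key 'y' returns int value 18

int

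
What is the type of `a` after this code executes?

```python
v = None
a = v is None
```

'is' comparison returns bool

bool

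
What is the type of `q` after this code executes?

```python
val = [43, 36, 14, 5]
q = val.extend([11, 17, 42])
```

list.extend() returns None

NoneType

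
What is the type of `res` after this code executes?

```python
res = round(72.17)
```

round() with no ndigits arg returns int

int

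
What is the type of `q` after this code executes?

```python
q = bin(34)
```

bin() returns str representation

str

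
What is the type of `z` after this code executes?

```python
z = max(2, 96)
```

max() of ints returns int

int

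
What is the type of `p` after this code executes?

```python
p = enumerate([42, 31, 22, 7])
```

enumerate() returns an enumerate iterator object

enumerate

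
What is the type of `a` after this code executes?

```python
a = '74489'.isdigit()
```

str.isdigit() returns bool

bool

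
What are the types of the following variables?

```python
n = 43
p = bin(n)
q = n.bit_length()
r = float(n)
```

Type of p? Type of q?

bin() returns str; int.bit_length() returns int

str, int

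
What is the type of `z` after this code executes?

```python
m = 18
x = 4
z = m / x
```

int / int always returns float in Python 3 (18 / 4 = 4.5)

float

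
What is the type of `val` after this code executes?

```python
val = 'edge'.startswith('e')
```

str.startswith() returns bool

bool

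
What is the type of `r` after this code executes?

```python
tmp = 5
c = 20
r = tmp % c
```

int % int returns int (5 % 20 = 5)

int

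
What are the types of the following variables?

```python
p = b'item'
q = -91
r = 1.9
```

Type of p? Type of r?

p is bytes; r is float

bytes, float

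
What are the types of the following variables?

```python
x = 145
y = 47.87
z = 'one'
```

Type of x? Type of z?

x is int; z is str

int, str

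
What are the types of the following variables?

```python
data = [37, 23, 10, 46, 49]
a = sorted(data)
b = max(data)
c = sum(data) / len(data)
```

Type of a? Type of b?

sorted() returns list; max of ints returns int

list, int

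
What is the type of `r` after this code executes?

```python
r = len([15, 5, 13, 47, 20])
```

len() always returns int

int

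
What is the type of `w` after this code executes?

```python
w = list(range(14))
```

list(range(...)) returns list

list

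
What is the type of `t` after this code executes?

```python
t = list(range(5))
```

list(range(...)) returns list

list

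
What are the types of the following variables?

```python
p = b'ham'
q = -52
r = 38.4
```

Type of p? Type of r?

p is bytes; r is float

bytes, float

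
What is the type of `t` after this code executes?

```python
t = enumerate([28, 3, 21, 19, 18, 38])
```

enumerate() returns an enumerate iterator object

enumerate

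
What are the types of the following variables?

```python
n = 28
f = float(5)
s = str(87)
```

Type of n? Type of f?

n is int; f is float

int, float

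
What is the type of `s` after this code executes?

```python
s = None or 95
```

'or' with None returns the other value (95, int)

int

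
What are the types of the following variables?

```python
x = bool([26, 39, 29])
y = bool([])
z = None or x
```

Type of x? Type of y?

bool() returns bool; bool() returns bool

bool, bool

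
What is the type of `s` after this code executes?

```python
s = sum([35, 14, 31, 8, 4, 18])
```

sum() of ints returns int

int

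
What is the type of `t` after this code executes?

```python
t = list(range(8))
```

list(range(...)) returns list

list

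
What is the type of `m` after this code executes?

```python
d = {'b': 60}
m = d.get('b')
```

dict.get() returns the value (int) when key is found

int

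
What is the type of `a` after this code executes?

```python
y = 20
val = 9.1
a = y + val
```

int + float returns float (20 + 9.1 = 29.1)

float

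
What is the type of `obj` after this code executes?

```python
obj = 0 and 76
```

'and' returns the first falsy value (0, which is int)

int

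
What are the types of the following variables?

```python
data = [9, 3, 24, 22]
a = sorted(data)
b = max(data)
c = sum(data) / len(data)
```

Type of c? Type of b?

int / int returns float; max of ints returns int

float, int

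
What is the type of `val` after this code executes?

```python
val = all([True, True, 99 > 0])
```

all() returns bool

bool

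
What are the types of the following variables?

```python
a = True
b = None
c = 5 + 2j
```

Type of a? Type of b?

a is bool; b is NoneType

bool, NoneType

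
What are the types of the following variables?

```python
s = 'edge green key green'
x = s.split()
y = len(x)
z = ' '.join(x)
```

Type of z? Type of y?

str.join() returns str; len() returns int

str, int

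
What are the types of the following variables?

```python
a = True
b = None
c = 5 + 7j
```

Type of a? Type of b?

a is bool; b is NoneType

bool, NoneType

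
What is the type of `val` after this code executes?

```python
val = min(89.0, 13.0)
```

min() of floats returns float

float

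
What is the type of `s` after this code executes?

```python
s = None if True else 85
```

Ternary: condition is True, if branch (None) taken → NoneType

NoneType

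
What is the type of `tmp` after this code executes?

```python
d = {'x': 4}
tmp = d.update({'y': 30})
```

dict.update() returns None

NoneType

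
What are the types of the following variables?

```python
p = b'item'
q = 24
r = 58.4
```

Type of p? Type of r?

p is bytes; r is float

bytes, float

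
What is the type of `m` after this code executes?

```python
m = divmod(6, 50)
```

divmod() returns a tuple (quotient, remainder)

tuple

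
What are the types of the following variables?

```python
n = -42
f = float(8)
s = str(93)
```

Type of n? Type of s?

n is int; s is str

int, str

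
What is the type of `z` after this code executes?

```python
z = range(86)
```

range() returns a range object

range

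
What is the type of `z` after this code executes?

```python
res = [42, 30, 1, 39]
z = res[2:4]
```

Slicing a list always returns a list

list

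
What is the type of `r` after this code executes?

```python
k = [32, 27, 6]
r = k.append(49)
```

list.append() returns None (mutates in place)

NoneType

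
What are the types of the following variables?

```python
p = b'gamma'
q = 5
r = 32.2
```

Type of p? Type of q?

p is bytes; q is int

bytes, int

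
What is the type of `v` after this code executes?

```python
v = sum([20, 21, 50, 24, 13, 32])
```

sum() of ints returns int

int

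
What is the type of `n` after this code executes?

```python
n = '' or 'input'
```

'or' returns first truthy value ('input', which is str)

str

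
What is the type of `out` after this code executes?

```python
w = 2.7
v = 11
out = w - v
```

float - int returns float (2.7 - 11 = -8.3)

float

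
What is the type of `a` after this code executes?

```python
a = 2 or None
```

'or' returns first truthy value (2, int)

int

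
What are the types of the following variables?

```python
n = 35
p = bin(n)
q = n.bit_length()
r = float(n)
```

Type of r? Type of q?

float() returns float; int.bit_length() returns int

float, int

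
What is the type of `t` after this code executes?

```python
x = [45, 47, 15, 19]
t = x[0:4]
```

Slicing a list always returns a list

list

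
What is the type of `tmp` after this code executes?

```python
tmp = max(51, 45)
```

max() of ints returns int

int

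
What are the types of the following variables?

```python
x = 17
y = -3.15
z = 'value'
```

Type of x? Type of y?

x is int; y is float

int, float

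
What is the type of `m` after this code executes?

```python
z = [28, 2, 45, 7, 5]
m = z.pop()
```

list.pop() returns the popped element (int here)

int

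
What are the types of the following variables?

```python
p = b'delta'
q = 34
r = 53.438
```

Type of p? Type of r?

p is bytes; r is float

bytes, float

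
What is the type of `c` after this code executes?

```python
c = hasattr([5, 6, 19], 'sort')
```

hasattr() returns bool

bool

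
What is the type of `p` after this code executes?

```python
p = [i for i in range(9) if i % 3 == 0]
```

A list comprehension [...] produces a list

list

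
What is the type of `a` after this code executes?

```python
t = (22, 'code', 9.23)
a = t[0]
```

Index 0 of tuple is 22 which is int

int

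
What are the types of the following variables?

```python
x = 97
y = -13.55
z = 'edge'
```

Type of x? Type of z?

x is int; z is str

int, str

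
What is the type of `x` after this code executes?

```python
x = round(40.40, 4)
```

round() with ndigits arg returns float

float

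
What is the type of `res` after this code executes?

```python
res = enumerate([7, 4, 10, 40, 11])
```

enumerate() returns an enumerate iterator object

enumerate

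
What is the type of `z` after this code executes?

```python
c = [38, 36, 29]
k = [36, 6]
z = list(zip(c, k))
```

list(zip(...)) returns a list of tuples

list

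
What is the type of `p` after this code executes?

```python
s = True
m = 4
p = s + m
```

bool + int returns int (True is 1, so 1 + 4 = 5)

int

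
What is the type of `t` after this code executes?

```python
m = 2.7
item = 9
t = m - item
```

float - int returns float (2.7 - 9 = -6.3)

float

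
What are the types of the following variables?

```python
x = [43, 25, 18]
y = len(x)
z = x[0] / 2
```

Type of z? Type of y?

int / int returns float; len() returns int

float, int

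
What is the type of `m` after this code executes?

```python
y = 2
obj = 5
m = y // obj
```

int // int returns int (2 // 5 = 0)

int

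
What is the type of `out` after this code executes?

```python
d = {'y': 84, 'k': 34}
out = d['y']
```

Accessing dict[str, int] with key 'y' returns int value 84

int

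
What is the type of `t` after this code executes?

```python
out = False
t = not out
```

'not' always returns bool

bool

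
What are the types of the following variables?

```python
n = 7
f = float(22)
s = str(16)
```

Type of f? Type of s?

f is float; s is str

float, str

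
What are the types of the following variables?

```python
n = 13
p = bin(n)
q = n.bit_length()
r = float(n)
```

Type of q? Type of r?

int.bit_length() returns int; float() returns float

int, float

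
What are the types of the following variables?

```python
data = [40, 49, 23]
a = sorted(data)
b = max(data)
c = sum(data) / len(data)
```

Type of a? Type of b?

sorted() returns list; max of ints returns int

list, int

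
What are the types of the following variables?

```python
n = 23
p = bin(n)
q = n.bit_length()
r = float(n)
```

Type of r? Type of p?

float() returns float; bin() returns str

float, str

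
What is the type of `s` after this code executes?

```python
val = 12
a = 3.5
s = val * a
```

int * float returns float (12 * 3.5 = 42.0)

float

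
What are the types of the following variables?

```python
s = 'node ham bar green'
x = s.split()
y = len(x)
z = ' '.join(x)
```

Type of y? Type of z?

len() returns int; str.join() returns str

int, str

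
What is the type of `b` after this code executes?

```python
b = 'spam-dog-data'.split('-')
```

str.split() returns list

list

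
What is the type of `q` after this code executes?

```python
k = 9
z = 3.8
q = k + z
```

int + float returns float (9 + 3.8 = 12.8)

float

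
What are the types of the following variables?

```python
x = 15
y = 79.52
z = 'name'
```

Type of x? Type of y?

x is int; y is float

int, float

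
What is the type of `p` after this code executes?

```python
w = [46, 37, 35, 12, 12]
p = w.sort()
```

list.sort() returns None (sorts in place)

NoneType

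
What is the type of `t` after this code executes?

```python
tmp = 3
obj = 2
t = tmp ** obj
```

int ** positive int returns int (3 ** 2 = 9)

int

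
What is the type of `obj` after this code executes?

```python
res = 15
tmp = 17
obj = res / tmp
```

int / int always returns float in Python 3 (15 / 17 = 0.882353)

float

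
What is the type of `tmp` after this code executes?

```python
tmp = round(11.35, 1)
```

round() with ndigits arg returns float

float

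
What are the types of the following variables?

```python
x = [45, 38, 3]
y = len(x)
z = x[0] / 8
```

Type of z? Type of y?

int / int returns float; len() returns int

float, int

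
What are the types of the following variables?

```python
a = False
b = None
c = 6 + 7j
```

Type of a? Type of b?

a is bool; b is NoneType

bool, NoneType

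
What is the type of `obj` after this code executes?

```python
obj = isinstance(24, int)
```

isinstance() returns bool

bool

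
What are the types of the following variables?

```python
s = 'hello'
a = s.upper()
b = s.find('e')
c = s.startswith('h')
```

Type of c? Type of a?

str.startswith() returns bool; str.upper() returns str

bool, str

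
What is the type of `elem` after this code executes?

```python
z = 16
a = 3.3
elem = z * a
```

int * float returns float (16 * 3.3 = 52.8)

float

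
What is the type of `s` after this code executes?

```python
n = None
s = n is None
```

'is' comparison returns bool

bool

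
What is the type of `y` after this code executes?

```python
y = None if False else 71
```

Ternary: condition is False, else branch (71) taken → int

int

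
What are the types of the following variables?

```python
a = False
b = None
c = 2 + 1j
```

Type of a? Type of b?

a is bool; b is NoneType

bool, NoneType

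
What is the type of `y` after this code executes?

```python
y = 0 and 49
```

'and' returns the first falsy value (0, which is int)

int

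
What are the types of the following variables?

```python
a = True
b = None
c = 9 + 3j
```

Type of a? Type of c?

a is bool; c is complex

bool, complex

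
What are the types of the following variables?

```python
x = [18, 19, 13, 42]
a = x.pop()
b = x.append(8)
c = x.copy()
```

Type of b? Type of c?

list.append() returns None; list.copy() returns list

NoneType, list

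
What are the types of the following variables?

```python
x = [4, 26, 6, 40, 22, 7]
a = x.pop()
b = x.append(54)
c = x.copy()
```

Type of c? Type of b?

list.copy() returns list; list.append() returns None

list, NoneType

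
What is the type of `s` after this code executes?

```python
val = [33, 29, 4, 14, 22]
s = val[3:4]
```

Slicing a list always returns a list

list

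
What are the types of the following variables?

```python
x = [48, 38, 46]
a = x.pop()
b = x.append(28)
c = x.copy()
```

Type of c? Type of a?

list.copy() returns list; list.pop() returns the element (int)

list, int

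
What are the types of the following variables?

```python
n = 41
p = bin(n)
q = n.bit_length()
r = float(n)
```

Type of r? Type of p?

float() returns float; bin() returns str

float, str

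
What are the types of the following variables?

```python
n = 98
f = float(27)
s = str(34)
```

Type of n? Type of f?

n is int; f is float

int, float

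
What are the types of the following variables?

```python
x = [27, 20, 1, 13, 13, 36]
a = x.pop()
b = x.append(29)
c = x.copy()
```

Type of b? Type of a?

list.append() returns None; list.pop() returns the element (int)

NoneType, int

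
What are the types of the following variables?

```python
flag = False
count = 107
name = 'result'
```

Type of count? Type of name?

count is int; name is str

int, str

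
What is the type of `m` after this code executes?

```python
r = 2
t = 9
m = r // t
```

int // int returns int (2 // 9 = 0)

int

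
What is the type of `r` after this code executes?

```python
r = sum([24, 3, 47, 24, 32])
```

sum() of ints returns int

int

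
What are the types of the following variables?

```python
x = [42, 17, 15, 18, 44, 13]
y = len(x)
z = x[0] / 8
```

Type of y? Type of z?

len() returns int; int / int returns float

int, float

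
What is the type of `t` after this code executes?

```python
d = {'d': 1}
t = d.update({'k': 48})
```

dict.update() returns None

NoneType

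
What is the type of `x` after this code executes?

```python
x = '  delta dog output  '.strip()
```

str.strip() returns str

str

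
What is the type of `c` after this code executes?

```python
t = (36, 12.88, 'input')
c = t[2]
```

Index 2 of tuple is 'input' which is str

str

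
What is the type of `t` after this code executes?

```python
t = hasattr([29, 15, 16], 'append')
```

hasattr() returns bool

bool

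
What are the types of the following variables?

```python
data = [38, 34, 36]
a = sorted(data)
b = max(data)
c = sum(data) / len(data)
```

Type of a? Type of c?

sorted() returns list; int / int returns float

list, float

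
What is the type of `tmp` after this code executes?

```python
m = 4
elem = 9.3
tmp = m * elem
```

int * float returns float (4 * 9.3 = 37.2)

float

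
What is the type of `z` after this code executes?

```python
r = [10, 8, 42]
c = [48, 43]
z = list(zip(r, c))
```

list(zip(...)) returns a list of tuples

list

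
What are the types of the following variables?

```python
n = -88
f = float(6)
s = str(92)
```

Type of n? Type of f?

n is int; f is float

int, float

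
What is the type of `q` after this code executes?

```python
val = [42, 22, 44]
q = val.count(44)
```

list.count() returns int

int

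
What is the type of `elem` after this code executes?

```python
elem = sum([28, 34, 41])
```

sum() of ints returns int

int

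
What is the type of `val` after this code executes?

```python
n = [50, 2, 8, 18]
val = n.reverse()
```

list.reverse() returns None

NoneType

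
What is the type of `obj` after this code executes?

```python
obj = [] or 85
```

'or' returns first truthy value (85, which is int)

int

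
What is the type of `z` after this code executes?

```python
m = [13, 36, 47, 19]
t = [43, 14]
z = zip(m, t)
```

zip() returns a zip iterator object

zip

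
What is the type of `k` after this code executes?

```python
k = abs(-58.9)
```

abs() of float returns float

float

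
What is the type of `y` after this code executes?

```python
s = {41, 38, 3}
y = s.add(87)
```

set.add() returns None (mutates in place)

NoneType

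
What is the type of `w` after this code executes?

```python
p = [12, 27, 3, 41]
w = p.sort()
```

list.sort() returns None (sorts in place)

NoneType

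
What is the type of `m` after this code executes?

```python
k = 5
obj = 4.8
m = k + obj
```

int + float returns float (5 + 4.8 = 9.8)

float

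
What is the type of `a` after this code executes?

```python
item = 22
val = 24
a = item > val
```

Comparison operators return bool

bool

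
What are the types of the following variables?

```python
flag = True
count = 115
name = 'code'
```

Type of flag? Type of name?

flag is bool; name is str

bool, str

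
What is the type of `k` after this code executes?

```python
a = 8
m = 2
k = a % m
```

int % int returns int (8 % 2 = 0)

int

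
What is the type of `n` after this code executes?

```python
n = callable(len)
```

callable() returns bool

bool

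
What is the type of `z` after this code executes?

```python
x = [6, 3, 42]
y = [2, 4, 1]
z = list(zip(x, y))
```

list(zip(...)) returns a list of tuples

list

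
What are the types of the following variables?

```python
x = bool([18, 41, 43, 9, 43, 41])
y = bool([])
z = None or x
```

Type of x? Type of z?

bool() returns bool; None or <bool> returns the bool

bool, bool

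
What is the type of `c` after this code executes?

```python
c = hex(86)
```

hex() returns str representation

str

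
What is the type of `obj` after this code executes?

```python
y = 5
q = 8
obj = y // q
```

int // int returns int (5 // 8 = 0)

int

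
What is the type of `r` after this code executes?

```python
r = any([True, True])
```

any() returns bool

bool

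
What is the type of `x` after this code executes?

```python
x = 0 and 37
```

'and' returns the first falsy value (0, which is int)

int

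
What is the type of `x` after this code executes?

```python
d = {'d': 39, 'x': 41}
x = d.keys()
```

.keys() returns a dict_keys view object

dict_keys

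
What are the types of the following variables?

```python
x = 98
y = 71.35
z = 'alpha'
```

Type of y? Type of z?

y is float; z is str

float, str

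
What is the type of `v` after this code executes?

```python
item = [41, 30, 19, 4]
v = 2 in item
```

'in' operator returns bool

bool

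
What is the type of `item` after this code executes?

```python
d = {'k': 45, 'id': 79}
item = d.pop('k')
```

dict.pop() returns the value (int)

int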